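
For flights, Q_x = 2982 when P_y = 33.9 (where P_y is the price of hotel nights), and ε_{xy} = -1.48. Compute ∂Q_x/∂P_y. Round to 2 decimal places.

-130.19

ε = (∂Q_x/∂P_y)·(P_y/Q_x) ⇒ ∂Q_x/∂P_y = ε·Q_x/P_y = -1.48 × 2982/33.9 ≈ -130.19.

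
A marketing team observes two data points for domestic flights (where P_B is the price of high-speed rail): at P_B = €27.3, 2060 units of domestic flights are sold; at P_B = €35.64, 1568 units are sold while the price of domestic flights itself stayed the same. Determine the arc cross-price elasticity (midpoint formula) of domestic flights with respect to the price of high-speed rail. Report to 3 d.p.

ΔQ_A = 1568 − 2060 = -492; ΔP_B = 35.64 − 27.3 = 8.34.
Midpoints: Q̄_A = 1814.0, P̄_B = 31.47.
ε = (ΔQ_A/Q̄_A)/(ΔP_B/P̄_B) = (-492/1814.0)/(8.34/31.47) ≈ -1.023.

-1.023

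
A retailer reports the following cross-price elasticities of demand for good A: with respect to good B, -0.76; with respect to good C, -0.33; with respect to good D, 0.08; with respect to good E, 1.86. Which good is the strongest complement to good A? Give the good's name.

Complements have ε < 0. The most negative value is -0.76 (good B).

good B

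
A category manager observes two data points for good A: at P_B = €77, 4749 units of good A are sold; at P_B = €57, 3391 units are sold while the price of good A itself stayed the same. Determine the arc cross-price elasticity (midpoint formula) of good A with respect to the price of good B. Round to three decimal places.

ΔQ_A = 3391 − 4749 = -1358; ΔP_B = 57 − 77 = -20.
Midpoints: Q̄_A = 4070.0, P̄_B = 67.00.
ε = (ΔQ_A/Q̄_A)/(ΔP_B/P̄_B) = (-1358/4070.0)/(-20/67.00) ≈ 1.118.

1.118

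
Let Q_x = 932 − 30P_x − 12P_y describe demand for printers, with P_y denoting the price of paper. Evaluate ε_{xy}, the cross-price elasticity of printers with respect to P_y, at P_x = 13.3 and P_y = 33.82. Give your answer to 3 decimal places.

-3.192

At P_x = 13.3 and P_y = 33.82: Q_x = 127.16.
∂Q_x/∂P_y = -12.
ε = (∂Q_x/∂P_y)(P_y/Q_x) = -12 × (33.82/127.16) ≈ -3.192.
Since ε < 0, printers and paper are complements.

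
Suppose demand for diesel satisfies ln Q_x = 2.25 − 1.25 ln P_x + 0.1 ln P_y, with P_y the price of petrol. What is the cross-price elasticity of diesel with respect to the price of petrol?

0.10

In a log-linear (constant-elasticity) demand function, the coefficient on ln P_y is the cross-price elasticity.
ε = 0.10. Positive, so diesel and petrol are substitutes.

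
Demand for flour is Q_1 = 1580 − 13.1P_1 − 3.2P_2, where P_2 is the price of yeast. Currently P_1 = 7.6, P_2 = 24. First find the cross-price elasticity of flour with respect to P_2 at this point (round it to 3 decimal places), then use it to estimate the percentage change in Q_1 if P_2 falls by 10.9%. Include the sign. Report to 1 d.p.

At P_1 = 7.6, P_2 = 24: Q_1 = 1403.64.
∂Q_1/∂P_2 = -3.2.
ε = (∂Q_1/∂P_2)(P_2/Q_1) = -3.2000 × 24/1403.64 ≈ -0.055.
%ΔQ_1 ≈ ε × %ΔP_2 = -0.055 × (-10.9%) = 0.6%.

0.6%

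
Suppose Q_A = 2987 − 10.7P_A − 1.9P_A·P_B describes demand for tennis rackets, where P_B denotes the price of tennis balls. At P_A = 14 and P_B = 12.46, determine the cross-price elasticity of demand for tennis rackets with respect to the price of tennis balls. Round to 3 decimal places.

-0.132

At P_A = 14 and P_B = 12.46: Q_A = 2505.764.
∂Q_A/∂P_B = -1.9P_A = -1.9(14) = -26.6000.
ε = (∂Q_A/∂P_B)(P_B/Q_A) = -26.6000 × (12.46/2505.764) ≈ -0.132.
ε < 0: complements.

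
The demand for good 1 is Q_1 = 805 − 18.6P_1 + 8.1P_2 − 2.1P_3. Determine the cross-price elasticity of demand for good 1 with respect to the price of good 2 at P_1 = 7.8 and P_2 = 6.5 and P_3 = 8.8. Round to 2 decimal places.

At P_1 = 7.8 and P_2 = 6.5 and P_3 = 8.8: Q_1 = 694.09.
∂Q_1/∂P_2 = 8.1.
ε = (∂Q_1/∂P_2)(P_2/Q_1) = 8.1 × (6.5/694.09) ≈ 0.08.
Since ε > 0, good 1 and good 2 are substitutes.

0.08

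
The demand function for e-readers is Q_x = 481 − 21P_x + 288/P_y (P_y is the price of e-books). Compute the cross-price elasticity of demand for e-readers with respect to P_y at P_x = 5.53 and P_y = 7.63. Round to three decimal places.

-0.094

At P_x = 5.53 and P_y = 7.63: Q_x = 402.616.
∂Q_x/∂P_y = −288/P_y² = -4.9470.
ε = (∂Q_x/∂P_y)(P_y/Q_x) = -4.9470 × (7.63/402.616) ≈ -0.094.
ε < 0: complements.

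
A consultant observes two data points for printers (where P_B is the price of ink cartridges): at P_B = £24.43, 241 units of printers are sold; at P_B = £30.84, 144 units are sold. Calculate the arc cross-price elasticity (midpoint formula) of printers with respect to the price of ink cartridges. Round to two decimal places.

-2.17

ΔQ_A = 144 − 241 = -97; ΔP_B = 30.84 − 24.43 = 6.41.
Midpoints: Q̄_A = 192.5, P̄_B = 27.63.
ε = (ΔQ_A/Q̄_A)/(ΔP_B/P̄_B) = (-97/192.5)/(6.41/27.63) ≈ -2.17.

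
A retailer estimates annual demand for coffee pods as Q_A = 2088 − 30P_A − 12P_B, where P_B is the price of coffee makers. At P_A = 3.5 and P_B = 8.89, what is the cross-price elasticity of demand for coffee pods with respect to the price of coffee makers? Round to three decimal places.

-0.057

At P_A = 3.5 and P_B = 8.89: Q_A = 1876.32.
∂Q_A/∂P_B = -12.
ε = (∂Q_A/∂P_B)(P_B/Q_A) = -12 × (8.89/1876.32) ≈ -0.057.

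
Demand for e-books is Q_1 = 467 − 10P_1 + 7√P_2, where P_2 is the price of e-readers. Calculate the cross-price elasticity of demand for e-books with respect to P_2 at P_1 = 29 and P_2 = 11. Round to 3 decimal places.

0.058

At P_1 = 29 and P_2 = 11: Q_1 = 200.216.
∂Q_1/∂P_2 = 7/(2√P_2) = 7/(2√11) = 1.0553.
ε = (∂Q_1/∂P_2)(P_2/Q_1) = 1.0553 × (11/200.216) ≈ 0.058.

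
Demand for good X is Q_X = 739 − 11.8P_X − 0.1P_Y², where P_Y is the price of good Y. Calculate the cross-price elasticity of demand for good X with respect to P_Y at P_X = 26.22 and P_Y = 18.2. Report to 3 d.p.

-0.167

At P_X = 26.22 and P_Y = 18.2: Q_X = 396.48.
∂Q_X/∂P_Y = -0.2P_Y = -0.2(18.2) = -3.6400.
ε = (∂Q_X/∂P_Y)(P_Y/Q_X) = -3.6400 × (18.2/396.48) ≈ -0.167.
ε < 0: complements.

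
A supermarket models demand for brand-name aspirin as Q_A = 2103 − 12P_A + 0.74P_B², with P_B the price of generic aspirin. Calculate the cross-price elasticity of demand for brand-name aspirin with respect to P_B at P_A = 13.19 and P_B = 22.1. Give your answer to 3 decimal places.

At P_A = 13.19 and P_B = 22.1: Q_A = 2306.143.
∂Q_A/∂P_B = 1.48P_B = 1.48(22.1) = 32.7080.
ε = (∂Q_A/∂P_B)(P_B/Q_A) = 32.7080 × (22.1/2306.143) ≈ 0.313.
ε > 0: substitutes.

0.313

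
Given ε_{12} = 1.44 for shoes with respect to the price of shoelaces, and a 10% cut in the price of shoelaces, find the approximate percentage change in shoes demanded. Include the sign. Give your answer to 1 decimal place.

%ΔQ ≈ ε × %ΔP of shoelaces = 1.44 × (-10%) = -14.4%.

-14.4%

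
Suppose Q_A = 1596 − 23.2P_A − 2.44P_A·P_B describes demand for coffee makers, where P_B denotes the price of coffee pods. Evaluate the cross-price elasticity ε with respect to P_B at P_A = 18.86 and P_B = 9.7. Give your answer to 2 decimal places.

At P_A = 18.86 and P_B = 9.7: Q_A = 712.070.
∂Q_A/∂P_B = -2.44P_A = -2.44(18.86) = -46.0184.
ε = (∂Q_A/∂P_B)(P_B/Q_A) = -46.0184 × (9.7/712.070) ≈ -0.63.

-0.63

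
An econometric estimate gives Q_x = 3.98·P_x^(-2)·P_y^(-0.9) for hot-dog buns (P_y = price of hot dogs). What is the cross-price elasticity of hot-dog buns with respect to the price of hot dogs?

In a log-linear (constant-elasticity) demand function, the coefficient on the exponent of P_y is the cross-price elasticity.
ε = -0.90. Negative, so hot-dog buns and hot dogs are complements.

-0.90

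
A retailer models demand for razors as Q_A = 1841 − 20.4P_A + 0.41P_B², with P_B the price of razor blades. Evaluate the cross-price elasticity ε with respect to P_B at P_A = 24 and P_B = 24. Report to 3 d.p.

At P_A = 24 and P_B = 24: Q_A = 1587.56.
∂Q_A/∂P_B = 0.82P_B = 0.82(24) = 19.6800.
ε = (∂Q_A/∂P_B)(P_B/Q_A) = 19.6800 × (24/1587.56) ≈ 0.298.

0.298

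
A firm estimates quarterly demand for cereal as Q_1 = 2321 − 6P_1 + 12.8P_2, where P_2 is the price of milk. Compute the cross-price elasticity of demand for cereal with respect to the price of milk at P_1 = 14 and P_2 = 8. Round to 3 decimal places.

0.044

At P_1 = 14 and P_2 = 8: Q_1 = 2339.4.
∂Q_1/∂P_2 = 12.8.
ε = (∂Q_1/∂P_2)(P_2/Q_1) = 12.8 × (8/2339.4) ≈ 0.044.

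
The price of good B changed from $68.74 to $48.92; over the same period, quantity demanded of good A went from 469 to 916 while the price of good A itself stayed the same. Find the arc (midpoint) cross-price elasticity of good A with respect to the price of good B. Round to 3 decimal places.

-1.916

ΔQ_A = 916 − 469 = 447; ΔP_B = 48.92 − 68.74 = -19.82.
Midpoints: Q̄_A = 692.5, P̄_B = 58.83.
ε = (ΔQ_A/Q̄_A)/(ΔP_B/P̄_B) = (447/692.5)/(-19.82/58.83) ≈ -1.916.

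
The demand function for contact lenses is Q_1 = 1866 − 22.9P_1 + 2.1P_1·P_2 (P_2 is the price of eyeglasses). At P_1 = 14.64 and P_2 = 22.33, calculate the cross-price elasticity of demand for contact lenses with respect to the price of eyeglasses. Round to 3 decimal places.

At P_1 = 14.64 and P_2 = 22.33: Q_1 = 2217.258.
∂Q_1/∂P_2 = 2.1P_1 = 2.1(14.64) = 30.7440.
ε = (∂Q_1/∂P_2)(P_2/Q_1) = 30.7440 × (22.33/2217.258) ≈ 0.310.

0.310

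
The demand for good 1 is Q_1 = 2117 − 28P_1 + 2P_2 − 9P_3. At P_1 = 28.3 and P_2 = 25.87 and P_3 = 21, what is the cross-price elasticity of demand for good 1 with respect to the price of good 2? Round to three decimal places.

At P_1 = 28.3 and P_2 = 25.87 and P_3 = 21: Q_1 = 1187.34.
∂Q_1/∂P_2 = 2.
ε = (∂Q_1/∂P_2)(P_2/Q_1) = 2 × (25.87/1187.34) ≈ 0.044.
Since ε > 0, good 1 and good 2 are substitutes.

0.044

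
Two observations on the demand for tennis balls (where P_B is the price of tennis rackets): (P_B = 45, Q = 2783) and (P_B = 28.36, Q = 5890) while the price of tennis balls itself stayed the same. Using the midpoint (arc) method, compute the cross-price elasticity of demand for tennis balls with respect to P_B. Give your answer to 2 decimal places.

-1.58

ΔQ_A = 5890 − 2783 = 3107; ΔP_B = 28.36 − 45 = -16.64.
Midpoints: Q̄_A = 4336.5, P̄_B = 36.68.
ε = (ΔQ_A/Q̄_A)/(ΔP_B/P̄_B) = (3107/4336.5)/(-16.64/36.68) ≈ -1.58.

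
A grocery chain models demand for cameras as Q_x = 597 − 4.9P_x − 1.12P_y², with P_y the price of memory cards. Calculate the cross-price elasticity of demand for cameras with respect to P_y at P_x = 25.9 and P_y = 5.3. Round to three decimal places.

At P_x = 25.9 and P_y = 5.3: Q_x = 438.629.
∂Q_x/∂P_y = -2.24P_y = -2.24(5.3) = -11.8720.
ε = (∂Q_x/∂P_y)(P_y/Q_x) = -11.8720 × (5.3/438.629) ≈ -0.143.

-0.143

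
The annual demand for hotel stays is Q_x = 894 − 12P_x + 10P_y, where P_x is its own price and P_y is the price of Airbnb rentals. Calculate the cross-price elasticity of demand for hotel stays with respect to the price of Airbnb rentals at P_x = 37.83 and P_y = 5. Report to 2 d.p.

0.10

At P_x = 37.83 and P_y = 5: Q_x = 490.04.
∂Q_x/∂P_y = 10.
ε = (∂Q_x/∂P_y)(P_y/Q_x) = 10 × (5/490.04) ≈ 0.10.
Since ε > 0, hotel stays and Airbnb rentals are substitutes.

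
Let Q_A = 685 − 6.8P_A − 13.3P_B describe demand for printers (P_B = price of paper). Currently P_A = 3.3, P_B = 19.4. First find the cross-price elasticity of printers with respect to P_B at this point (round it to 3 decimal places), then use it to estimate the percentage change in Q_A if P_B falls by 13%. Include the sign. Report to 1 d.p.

8.3%

At P_A = 3.3, P_B = 19.4: Q_A = 404.54.
∂Q_A/∂P_B = -13.3.
ε = (∂Q_A/∂P_B)(P_B/Q_A) = -13.3000 × 19.4/404.54 ≈ -0.638.
%ΔQ_A ≈ ε × %ΔP_B = -0.638 × (-13%) = 8.3%.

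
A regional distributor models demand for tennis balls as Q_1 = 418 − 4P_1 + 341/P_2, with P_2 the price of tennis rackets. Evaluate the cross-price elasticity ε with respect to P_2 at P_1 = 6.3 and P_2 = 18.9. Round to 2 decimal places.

At P_1 = 6.3 and P_2 = 18.9: Q_1 = 410.842.
∂Q_1/∂P_2 = −341/P_2² = -0.9546.
ε = (∂Q_1/∂P_2)(P_2/Q_1) = -0.9546 × (18.9/410.842) ≈ -0.04.
ε < 0: complements.

-0.04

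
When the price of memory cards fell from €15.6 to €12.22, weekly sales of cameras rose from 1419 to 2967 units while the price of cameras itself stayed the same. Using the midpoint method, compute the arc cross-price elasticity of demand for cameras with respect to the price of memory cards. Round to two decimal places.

-2.90

ΔQ_A = 2967 − 1419 = 1548; ΔP_B = 12.22 − 15.6 = -3.38.
Midpoints: Q̄_A = 2193.0, P̄_B = 13.91.
ε = (ΔQ_A/Q̄_A)/(ΔP_B/P̄_B) = (1548/2193.0)/(-3.38/13.91) ≈ -2.90.
ε < 0: cameras and memory cards are complements.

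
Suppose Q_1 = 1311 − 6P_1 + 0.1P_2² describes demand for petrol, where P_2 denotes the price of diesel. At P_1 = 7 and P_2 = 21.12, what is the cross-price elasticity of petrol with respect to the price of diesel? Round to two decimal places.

0.07

At P_1 = 7 and P_2 = 21.12: Q_1 = 1313.605.
∂Q_1/∂P_2 = 0.2P_2 = 0.2(21.12) = 4.2240.
ε = (∂Q_1/∂P_2)(P_2/Q_1) = 4.2240 × (21.12/1313.605) ≈ 0.07.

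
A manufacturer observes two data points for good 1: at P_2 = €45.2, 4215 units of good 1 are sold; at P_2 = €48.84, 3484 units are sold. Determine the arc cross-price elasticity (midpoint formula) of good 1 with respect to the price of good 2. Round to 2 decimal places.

-2.45

ΔQ_1 = 3484 − 4215 = -731; ΔP_2 = 48.84 − 45.2 = 3.64.
Midpoints: Q̄_1 = 3849.5, P̄_2 = 47.02.
ε = (ΔQ_1/Q̄_1)/(ΔP_2/P̄_2) = (-731/3849.5)/(3.64/47.02) ≈ -2.45.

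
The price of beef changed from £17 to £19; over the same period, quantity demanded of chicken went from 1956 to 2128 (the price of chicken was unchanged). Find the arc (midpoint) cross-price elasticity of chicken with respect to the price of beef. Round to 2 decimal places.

0.76

ΔQ_A = 2128 − 1956 = 172; ΔP_B = 19 − 17 = 2.
Midpoints: Q̄_A = 2042.0, P̄_B = 18.00.
ε = (ΔQ_A/Q̄_A)/(ΔP_B/P̄_B) = (172/2042.0)/(2/18.00) ≈ 0.76.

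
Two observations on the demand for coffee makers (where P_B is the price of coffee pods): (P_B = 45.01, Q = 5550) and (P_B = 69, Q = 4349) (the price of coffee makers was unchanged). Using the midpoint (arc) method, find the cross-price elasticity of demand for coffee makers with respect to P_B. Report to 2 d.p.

ΔQ_A = 4349 − 5550 = -1201; ΔP_B = 69 − 45.01 = 23.99.
Midpoints: Q̄_A = 4949.5, P̄_B = 57.00.
ε = (ΔQ_A/Q̄_A)/(ΔP_B/P̄_B) = (-1201/4949.5)/(23.99/57.00) ≈ -0.58.
ε < 0: coffee makers and coffee pods are complements.

-0.58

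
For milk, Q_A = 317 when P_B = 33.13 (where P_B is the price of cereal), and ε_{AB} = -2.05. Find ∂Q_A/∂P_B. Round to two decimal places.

-19.62

ε = (∂Q_A/∂P_B)·(P_B/Q_A) ⇒ ∂Q_A/∂P_B = ε·Q_A/P_B = -2.05 × 317/33.13 ≈ -19.62.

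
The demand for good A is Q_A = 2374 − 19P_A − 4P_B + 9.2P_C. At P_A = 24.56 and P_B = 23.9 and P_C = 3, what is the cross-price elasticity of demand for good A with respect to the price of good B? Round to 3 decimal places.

At P_A = 24.56 and P_B = 23.9 and P_C = 3: Q_A = 1839.36.
∂Q_A/∂P_B = -4.
ε = (∂Q_A/∂P_B)(P_B/Q_A) = -4 × (23.9/1839.36) ≈ -0.052.
Since ε < 0, good A and good B are complements.

-0.052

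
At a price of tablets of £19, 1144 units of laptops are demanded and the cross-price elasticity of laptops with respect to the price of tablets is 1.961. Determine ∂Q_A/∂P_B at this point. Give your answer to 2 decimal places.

ε = (∂Q_A/∂P_B)·(P_B/Q_A) ⇒ ∂Q_A/∂P_B = ε·Q_A/P_B = 1.961 × 1144/19 ≈ 118.07.

118.07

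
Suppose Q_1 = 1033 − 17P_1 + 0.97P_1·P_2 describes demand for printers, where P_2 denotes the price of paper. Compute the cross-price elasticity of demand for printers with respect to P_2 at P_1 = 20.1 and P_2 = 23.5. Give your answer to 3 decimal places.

At P_1 = 20.1 and P_2 = 23.5: Q_1 = 1149.479.
∂Q_1/∂P_2 = 0.97P_1 = 0.97(20.1) = 19.4970.
ε = (∂Q_1/∂P_2)(P_2/Q_1) = 19.4970 × (23.5/1149.479) ≈ 0.399.
ε > 0: substitutes.

0.399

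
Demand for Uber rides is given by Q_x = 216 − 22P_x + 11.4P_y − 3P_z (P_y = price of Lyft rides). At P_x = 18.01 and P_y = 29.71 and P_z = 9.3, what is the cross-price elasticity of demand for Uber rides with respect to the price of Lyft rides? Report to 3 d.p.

2.594

At P_x = 18.01 and P_y = 29.71 and P_z = 9.3: Q_x = 130.574.
∂Q_x/∂P_y = 11.4.
ε = (∂Q_x/∂P_y)(P_y/Q_x) = 11.4 × (29.71/130.574) ≈ 2.594.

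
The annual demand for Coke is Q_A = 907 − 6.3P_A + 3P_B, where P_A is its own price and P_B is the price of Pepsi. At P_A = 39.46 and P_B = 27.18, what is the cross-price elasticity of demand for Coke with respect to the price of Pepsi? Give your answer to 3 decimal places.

0.110

At P_A = 39.46 and P_B = 27.18: Q_A = 739.942.
∂Q_A/∂P_B = 3.
ε = (∂Q_A/∂P_B)(P_B/Q_A) = 3 × (27.18/739.942) ≈ 0.110.
Since ε > 0, Coke and Pepsi are substitutes.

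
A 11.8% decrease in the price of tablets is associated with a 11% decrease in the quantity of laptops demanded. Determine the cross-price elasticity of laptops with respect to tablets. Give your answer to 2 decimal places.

0.93

ε = (%ΔQ of laptops) / (%ΔP of tablets) = (-11%) / (-11.8%) ≈ 0.93.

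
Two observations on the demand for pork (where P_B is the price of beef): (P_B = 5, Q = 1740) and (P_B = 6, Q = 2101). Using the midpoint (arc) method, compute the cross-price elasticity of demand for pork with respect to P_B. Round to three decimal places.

1.034

ΔQ_A = 2101 − 1740 = 361; ΔP_B = 6 − 5 = 1.
Midpoints: Q̄_A = 1920.5, P̄_B = 5.50.
ε = (ΔQ_A/Q̄_A)/(ΔP_B/P̄_B) = (361/1920.5)/(1/5.50) ≈ 1.034.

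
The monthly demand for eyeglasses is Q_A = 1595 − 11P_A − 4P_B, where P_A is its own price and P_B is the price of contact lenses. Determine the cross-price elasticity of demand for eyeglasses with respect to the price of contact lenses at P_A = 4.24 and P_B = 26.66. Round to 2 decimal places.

At P_A = 4.24 and P_B = 26.66: Q_A = 1441.72.
∂Q_A/∂P_B = -4.
ε = (∂Q_A/∂P_B)(P_B/Q_A) = -4 × (26.66/1441.72) ≈ -0.07.

-0.07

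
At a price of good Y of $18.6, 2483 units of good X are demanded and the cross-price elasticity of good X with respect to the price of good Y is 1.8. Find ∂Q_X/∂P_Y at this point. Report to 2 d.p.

240.29

ε = (∂Q_X/∂P_Y)·(P_Y/Q_X) ⇒ ∂Q_X/∂P_Y = ε·Q_X/P_Y = 1.8 × 2483/18.6 ≈ 240.29.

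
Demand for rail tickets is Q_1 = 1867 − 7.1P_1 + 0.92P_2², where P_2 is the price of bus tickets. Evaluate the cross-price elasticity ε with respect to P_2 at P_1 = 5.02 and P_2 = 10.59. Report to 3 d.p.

At P_1 = 5.02 and P_2 = 10.59: Q_1 = 1934.534.
∂Q_1/∂P_2 = 1.84P_2 = 1.84(10.59) = 19.4856.
ε = (∂Q_1/∂P_2)(P_2/Q_1) = 19.4856 × (10.59/1934.534) ≈ 0.107.

0.107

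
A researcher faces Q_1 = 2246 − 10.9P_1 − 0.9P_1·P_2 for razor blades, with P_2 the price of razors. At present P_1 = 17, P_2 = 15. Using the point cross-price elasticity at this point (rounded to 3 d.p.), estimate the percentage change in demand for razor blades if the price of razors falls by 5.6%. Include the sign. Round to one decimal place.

0.7%

At P_1 = 17, P_2 = 15: Q_1 = 1831.2.
∂Q_1/∂P_2 = -0.9P_1 = -15.3000.
ε = (∂Q_1/∂P_2)(P_2/Q_1) = -15.3000 × 15/1831.2 ≈ -0.125.
%ΔQ_1 ≈ ε × %ΔP_2 = -0.125 × (-5.6%) = 0.7%.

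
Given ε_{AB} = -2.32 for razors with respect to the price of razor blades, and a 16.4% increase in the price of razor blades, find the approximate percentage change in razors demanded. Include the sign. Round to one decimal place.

-38.0%

%ΔQ ≈ ε × %ΔP of razor blades = -2.32 × (16.4%) = -38.0%.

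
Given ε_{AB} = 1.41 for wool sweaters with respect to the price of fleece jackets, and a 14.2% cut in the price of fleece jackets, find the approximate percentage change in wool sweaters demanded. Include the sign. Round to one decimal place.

-20.0%

%ΔQ ≈ ε × %ΔP of fleece jackets = 1.41 × (-14.2%) = -20.0%.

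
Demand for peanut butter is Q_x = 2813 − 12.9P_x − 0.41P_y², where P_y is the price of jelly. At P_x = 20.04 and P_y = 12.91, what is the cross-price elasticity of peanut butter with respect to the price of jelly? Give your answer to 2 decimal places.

At P_x = 20.04 and P_y = 12.91: Q_x = 2486.150.
∂Q_x/∂P_y = -0.82P_y = -0.82(12.91) = -10.5862.
ε = (∂Q_x/∂P_y)(P_y/Q_x) = -10.5862 × (12.91/2486.150) ≈ -0.05.
ε < 0: complements.

-0.05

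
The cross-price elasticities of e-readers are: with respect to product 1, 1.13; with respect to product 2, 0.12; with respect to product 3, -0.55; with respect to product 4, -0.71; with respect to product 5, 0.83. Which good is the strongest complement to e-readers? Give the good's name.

product 4

Complements have ε < 0. The most negative value is -0.71 (product 4).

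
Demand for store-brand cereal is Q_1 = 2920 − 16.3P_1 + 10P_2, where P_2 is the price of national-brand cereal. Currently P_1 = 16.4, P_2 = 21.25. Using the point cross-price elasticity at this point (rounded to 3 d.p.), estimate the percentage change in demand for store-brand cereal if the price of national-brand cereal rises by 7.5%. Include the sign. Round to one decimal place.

0.6%

At P_1 = 16.4, P_2 = 21.25: Q_1 = 2865.18.
∂Q_1/∂P_2 = 10.
ε = (∂Q_1/∂P_2)(P_2/Q_1) = 10.0000 × 21.25/2865.18 ≈ 0.074.
%ΔQ_1 ≈ ε × %ΔP_2 = 0.074 × (7.5%) = 0.6%.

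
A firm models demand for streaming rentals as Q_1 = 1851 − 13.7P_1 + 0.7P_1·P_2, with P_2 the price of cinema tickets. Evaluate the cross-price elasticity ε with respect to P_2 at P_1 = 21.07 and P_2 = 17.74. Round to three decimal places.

At P_1 = 21.07 and P_2 = 17.74: Q_1 = 1823.988.
∂Q_1/∂P_2 = 0.7P_1 = 0.7(21.07) = 14.7490.
ε = (∂Q_1/∂P_2)(P_2/Q_1) = 14.7490 × (17.74/1823.988) ≈ 0.143.
ε > 0: substitutes.

0.143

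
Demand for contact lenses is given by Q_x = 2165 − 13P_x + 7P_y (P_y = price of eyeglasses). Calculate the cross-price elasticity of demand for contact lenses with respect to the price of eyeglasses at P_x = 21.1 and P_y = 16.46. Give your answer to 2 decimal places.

0.06

At P_x = 21.1 and P_y = 16.46: Q_x = 2005.92.
∂Q_x/∂P_y = 7.
ε = (∂Q_x/∂P_y)(P_y/Q_x) = 7 × (16.46/2005.92) ≈ 0.06.
Since ε > 0, contact lenses and eyeglasses are substitutes.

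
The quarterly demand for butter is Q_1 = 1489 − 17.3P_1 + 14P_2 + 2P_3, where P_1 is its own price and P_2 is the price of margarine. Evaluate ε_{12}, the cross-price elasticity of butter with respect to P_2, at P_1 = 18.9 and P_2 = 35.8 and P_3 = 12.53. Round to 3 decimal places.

0.297

At P_1 = 18.9 and P_2 = 35.8 and P_3 = 12.53: Q_1 = 1688.29.
∂Q_1/∂P_2 = 14.
ε = (∂Q_1/∂P_2)(P_2/Q_1) = 14 × (35.8/1688.29) ≈ 0.297.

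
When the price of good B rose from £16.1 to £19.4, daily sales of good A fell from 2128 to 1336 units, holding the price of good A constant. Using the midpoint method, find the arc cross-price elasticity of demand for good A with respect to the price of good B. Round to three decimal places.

-2.460

ΔQ_A = 1336 − 2128 = -792; ΔP_B = 19.4 − 16.1 = 3.3.
Midpoints: Q̄_A = 1732.0, P̄_B = 17.75.
ε = (ΔQ_A/Q̄_A)/(ΔP_B/P̄_B) = (-792/1732.0)/(3.3/17.75) ≈ -2.460.
ε < 0: good A and good B are complements.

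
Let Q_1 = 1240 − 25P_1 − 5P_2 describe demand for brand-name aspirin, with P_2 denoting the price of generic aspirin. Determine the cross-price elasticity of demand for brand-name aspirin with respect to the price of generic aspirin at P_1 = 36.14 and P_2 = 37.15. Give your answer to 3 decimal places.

-1.232

At P_1 = 36.14 and P_2 = 37.15: Q_1 = 150.75.
∂Q_1/∂P_2 = -5.
ε = (∂Q_1/∂P_2)(P_2/Q_1) = -5 × (37.15/150.75) ≈ -1.232.
Since ε < 0, brand-name aspirin and generic aspirin are complements.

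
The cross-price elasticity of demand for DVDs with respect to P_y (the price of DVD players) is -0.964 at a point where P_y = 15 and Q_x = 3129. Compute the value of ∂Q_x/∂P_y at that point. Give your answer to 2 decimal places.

ε = (∂Q_x/∂P_y)·(P_y/Q_x) ⇒ ∂Q_x/∂P_y = ε·Q_x/P_y = -0.964 × 3129/15 ≈ -201.09.

-201.09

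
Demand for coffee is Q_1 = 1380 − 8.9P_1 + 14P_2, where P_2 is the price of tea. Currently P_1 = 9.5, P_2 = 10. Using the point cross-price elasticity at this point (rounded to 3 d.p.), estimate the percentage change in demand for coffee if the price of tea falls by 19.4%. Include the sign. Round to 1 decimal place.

-1.9%

At P_1 = 9.5, P_2 = 10: Q_1 = 1435.45.
∂Q_1/∂P_2 = 14.
ε = (∂Q_1/∂P_2)(P_2/Q_1) = 14.0000 × 10/1435.45 ≈ 0.098.
%ΔQ_1 ≈ ε × %ΔP_2 = 0.098 × (-19.4%) = -1.9%.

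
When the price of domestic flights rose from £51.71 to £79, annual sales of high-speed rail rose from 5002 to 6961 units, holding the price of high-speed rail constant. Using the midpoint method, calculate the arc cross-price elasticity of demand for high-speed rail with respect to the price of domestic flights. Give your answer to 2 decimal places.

0.78

ΔQ_A = 6961 − 5002 = 1959; ΔP_B = 79 − 51.71 = 27.29.
Midpoints: Q̄_A = 5981.5, P̄_B = 65.36.
ε = (ΔQ_A/Q̄_A)/(ΔP_B/P̄_B) = (1959/5981.5)/(27.29/65.36) ≈ 0.78.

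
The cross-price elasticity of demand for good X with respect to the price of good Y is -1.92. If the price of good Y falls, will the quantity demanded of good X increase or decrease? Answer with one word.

ε < 0 and the price of good Y falls, so the quantity of good X moves in the opposite direction: it increases.

increase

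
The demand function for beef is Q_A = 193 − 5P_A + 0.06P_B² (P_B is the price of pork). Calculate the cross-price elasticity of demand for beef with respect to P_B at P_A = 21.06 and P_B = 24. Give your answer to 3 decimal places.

At P_A = 21.06 and P_B = 24: Q_A = 122.26.
∂Q_A/∂P_B = 0.12P_B = 0.12(24) = 2.8800.
ε = (∂Q_A/∂P_B)(P_B/Q_A) = 2.8800 × (24/122.26) ≈ 0.565.

0.565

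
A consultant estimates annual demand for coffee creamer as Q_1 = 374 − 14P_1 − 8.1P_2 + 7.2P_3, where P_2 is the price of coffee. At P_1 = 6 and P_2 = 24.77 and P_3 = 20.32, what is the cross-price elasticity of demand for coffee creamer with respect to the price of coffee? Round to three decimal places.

At P_1 = 6 and P_2 = 24.77 and P_3 = 20.32: Q_1 = 235.667.
∂Q_1/∂P_2 = -8.1.
ε = (∂Q_1/∂P_2)(P_2/Q_1) = -8.1 × (24.77/235.667) ≈ -0.851.
Since ε < 0, coffee creamer and coffee are complements.

-0.851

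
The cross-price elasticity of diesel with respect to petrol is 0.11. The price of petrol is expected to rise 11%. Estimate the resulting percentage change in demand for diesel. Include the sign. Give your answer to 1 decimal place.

%ΔQ ≈ ε × %ΔP of petrol = 0.11 × (11%) = 1.2%.

1.2%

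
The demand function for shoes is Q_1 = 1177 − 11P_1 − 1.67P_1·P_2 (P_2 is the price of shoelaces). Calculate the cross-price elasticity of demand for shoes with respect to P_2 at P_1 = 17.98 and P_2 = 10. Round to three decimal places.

-0.442

At P_1 = 17.98 and P_2 = 10: Q_1 = 678.954.
∂Q_1/∂P_2 = -1.67P_1 = -1.67(17.98) = -30.0266.
ε = (∂Q_1/∂P_2)(P_2/Q_1) = -30.0266 × (10/678.954) ≈ -0.442.
ε < 0: complements.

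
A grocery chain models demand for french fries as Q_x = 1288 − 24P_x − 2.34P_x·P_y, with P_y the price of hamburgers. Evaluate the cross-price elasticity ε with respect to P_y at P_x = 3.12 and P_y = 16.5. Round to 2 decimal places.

At P_x = 3.12 and P_y = 16.5: Q_x = 1092.657.
∂Q_x/∂P_y = -2.34P_x = -2.34(3.12) = -7.3008.
ε = (∂Q_x/∂P_y)(P_y/Q_x) = -7.3008 × (16.5/1092.657) ≈ -0.11.

-0.11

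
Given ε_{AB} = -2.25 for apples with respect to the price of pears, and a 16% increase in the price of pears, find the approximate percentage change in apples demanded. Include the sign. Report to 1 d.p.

-36.0%

%ΔQ ≈ ε × %ΔP of pears = -2.25 × (16%) = -36.0%.
Demand for apples falls by about 36.0%.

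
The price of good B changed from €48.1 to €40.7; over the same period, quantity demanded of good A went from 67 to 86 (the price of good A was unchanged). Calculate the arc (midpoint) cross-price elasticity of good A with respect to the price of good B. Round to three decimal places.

ΔQ_A = 86 − 67 = 19; ΔP_B = 40.7 − 48.1 = -7.4.
Midpoints: Q̄_A = 76.5, P̄_B = 44.40.
ε = (ΔQ_A/Q̄_A)/(ΔP_B/P̄_B) = (19/76.5)/(-7.4/44.40) ≈ -1.490.

-1.490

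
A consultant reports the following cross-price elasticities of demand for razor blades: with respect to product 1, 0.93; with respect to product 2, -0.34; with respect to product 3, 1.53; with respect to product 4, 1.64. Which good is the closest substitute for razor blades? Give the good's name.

Substitutes have ε > 0. Among the positive values, 1.64 (product 4) is largest.

product 4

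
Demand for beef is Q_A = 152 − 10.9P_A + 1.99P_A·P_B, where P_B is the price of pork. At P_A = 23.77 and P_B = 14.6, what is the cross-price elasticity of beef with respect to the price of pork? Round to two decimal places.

At P_A = 23.77 and P_B = 14.6: Q_A = 583.521.
∂Q_A/∂P_B = 1.99P_A = 1.99(23.77) = 47.3023.
ε = (∂Q_A/∂P_B)(P_B/Q_A) = 47.3023 × (14.6/583.521) ≈ 1.18.
ε > 0: substitutes.

1.18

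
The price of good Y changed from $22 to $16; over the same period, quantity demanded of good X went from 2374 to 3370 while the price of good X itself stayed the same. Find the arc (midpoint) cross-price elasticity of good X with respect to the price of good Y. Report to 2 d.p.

ΔQ_X = 3370 − 2374 = 996; ΔP_Y = 16 − 22 = -6.
Midpoints: Q̄_X = 2872.0, P̄_Y = 19.00.
ε = (ΔQ_X/Q̄_X)/(ΔP_Y/P̄_Y) = (996/2872.0)/(-6/19.00) ≈ -1.10.

-1.10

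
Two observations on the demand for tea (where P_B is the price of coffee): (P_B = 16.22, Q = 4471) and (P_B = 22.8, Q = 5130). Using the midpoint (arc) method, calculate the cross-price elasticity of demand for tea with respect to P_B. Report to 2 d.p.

0.41

ΔQ_A = 5130 − 4471 = 659; ΔP_B = 22.8 − 16.22 = 6.58.
Midpoints: Q̄_A = 4800.5, P̄_B = 19.51.
ε = (ΔQ_A/Q̄_A)/(ΔP_B/P̄_B) = (659/4800.5)/(6.58/19.51) ≈ 0.41.
ε > 0: tea and coffee are substitutes.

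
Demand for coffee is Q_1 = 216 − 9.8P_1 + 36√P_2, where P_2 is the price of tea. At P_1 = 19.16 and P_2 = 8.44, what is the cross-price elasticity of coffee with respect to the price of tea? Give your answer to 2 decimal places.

0.39

At P_1 = 19.16 and P_2 = 8.44: Q_1 = 132.818.
∂Q_1/∂P_2 = 36/(2√P_2) = 36/(2√8.44) = 6.1959.
ε = (∂Q_1/∂P_2)(P_2/Q_1) = 6.1959 × (8.44/132.818) ≈ 0.39.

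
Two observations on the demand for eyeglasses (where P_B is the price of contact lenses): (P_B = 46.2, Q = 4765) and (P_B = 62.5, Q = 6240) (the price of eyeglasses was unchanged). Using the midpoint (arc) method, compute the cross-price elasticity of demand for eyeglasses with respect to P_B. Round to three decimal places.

ΔQ_A = 6240 − 4765 = 1475; ΔP_B = 62.5 − 46.2 = 16.3.
Midpoints: Q̄_A = 5502.5, P̄_B = 54.35.
ε = (ΔQ_A/Q̄_A)/(ΔP_B/P̄_B) = (1475/5502.5)/(16.3/54.35) ≈ 0.894.

0.894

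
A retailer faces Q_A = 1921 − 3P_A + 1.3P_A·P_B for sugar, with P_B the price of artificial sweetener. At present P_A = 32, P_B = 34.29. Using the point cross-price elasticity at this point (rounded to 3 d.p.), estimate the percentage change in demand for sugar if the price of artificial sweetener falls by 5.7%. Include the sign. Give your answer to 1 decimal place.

-2.5%

At P_A = 32, P_B = 34.29: Q_A = 3251.464.
∂Q_A/∂P_B = 1.3P_A = 41.6000.
ε = (∂Q_A/∂P_B)(P_B/Q_A) = 41.6000 × 34.29/3251.464 ≈ 0.439.
%ΔQ_A ≈ ε × %ΔP_B = 0.439 × (-5.7%) = -2.5%.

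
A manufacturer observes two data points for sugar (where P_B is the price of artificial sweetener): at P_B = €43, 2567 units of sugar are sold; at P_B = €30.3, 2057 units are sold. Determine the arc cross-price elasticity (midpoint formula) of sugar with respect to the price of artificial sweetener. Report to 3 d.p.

ΔQ_A = 2057 − 2567 = -510; ΔP_B = 30.3 − 43 = -12.7.
Midpoints: Q̄_A = 2312.0, P̄_B = 36.65.
ε = (ΔQ_A/Q̄_A)/(ΔP_B/P̄_B) = (-510/2312.0)/(-12.7/36.65) ≈ 0.637.
ε > 0: sugar and artificial sweetener are substitutes.

0.637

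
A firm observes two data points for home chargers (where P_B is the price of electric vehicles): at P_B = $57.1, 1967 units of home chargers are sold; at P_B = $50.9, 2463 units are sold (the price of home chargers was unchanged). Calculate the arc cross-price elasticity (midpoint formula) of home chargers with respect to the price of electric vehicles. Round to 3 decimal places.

-1.950

ΔQ_A = 2463 − 1967 = 496; ΔP_B = 50.9 − 57.1 = -6.2.
Midpoints: Q̄_A = 2215.0, P̄_B = 54.00.
ε = (ΔQ_A/Q̄_A)/(ΔP_B/P̄_B) = (496/2215.0)/(-6.2/54.00) ≈ -1.950.
ε < 0: home chargers and electric vehicles are complements.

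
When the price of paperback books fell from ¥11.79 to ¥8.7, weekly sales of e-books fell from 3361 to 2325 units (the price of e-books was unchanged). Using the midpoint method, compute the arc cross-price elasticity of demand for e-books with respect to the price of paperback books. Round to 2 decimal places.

ΔQ_A = 2325 − 3361 = -1036; ΔP_B = 8.7 − 11.79 = -3.09.
Midpoints: Q̄_A = 2843.0, P̄_B = 10.24.
ε = (ΔQ_A/Q̄_A)/(ΔP_B/P̄_B) = (-1036/2843.0)/(-3.09/10.24) ≈ 1.21.

1.21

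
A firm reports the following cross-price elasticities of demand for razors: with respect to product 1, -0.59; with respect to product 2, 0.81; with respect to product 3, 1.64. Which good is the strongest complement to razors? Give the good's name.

Complements have ε < 0. The most negative value is -0.59 (product 1).

product 1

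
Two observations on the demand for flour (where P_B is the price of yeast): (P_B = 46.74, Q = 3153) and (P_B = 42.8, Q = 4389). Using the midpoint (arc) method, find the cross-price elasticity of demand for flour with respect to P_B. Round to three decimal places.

ΔQ_A = 4389 − 3153 = 1236; ΔP_B = 42.8 − 46.74 = -3.94.
Midpoints: Q̄_A = 3771.0, P̄_B = 44.77.
ε = (ΔQ_A/Q̄_A)/(ΔP_B/P̄_B) = (1236/3771.0)/(-3.94/44.77) ≈ -3.724.
ε < 0: flour and yeast are complements.

-3.724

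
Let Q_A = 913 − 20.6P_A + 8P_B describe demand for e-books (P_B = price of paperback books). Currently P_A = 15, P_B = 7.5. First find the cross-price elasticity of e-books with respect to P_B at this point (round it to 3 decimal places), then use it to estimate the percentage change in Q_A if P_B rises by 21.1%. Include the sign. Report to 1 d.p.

At P_A = 15, P_B = 7.5: Q_A = 664.
∂Q_A/∂P_B = 8.
ε = (∂Q_A/∂P_B)(P_B/Q_A) = 8.0000 × 7.5/664 ≈ 0.090.
%ΔQ_A ≈ ε × %ΔP_B = 0.090 × (21.1%) = 1.9%.

1.9%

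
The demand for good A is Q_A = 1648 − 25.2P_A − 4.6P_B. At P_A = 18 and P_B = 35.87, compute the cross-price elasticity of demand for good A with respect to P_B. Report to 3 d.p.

At P_A = 18 and P_B = 35.87: Q_A = 1029.398.
∂Q_A/∂P_B = -4.6.
ε = (∂Q_A/∂P_B)(P_B/Q_A) = -4.6 × (35.87/1029.398) ≈ -0.160.

-0.160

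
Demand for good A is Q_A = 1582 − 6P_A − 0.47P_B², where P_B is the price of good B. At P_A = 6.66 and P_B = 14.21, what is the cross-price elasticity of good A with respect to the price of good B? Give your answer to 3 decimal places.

-0.131

At P_A = 6.66 and P_B = 14.21: Q_A = 1447.136.
∂Q_A/∂P_B = -0.94P_B = -0.94(14.21) = -13.3574.
ε = (∂Q_A/∂P_B)(P_B/Q_A) = -13.3574 × (14.21/1447.136) ≈ -0.131.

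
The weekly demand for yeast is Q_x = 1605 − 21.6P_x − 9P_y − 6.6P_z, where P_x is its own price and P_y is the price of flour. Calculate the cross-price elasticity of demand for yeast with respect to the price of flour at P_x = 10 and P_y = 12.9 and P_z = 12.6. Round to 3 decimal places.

-0.098

At P_x = 10 and P_y = 12.9 and P_z = 12.6: Q_x = 1189.74.
∂Q_x/∂P_y = -9.
ε = (∂Q_x/∂P_y)(P_y/Q_x) = -9 × (12.9/1189.74) ≈ -0.098.
Since ε < 0, yeast and flour are complements.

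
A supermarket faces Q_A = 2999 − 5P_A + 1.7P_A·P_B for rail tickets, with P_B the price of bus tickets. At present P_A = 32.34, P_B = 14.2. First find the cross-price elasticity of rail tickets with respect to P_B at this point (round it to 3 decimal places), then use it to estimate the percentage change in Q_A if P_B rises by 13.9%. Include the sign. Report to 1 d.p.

At P_A = 32.34, P_B = 14.2: Q_A = 3617.988.
∂Q_A/∂P_B = 1.7P_A = 54.9780.
ε = (∂Q_A/∂P_B)(P_B/Q_A) = 54.9780 × 14.2/3617.988 ≈ 0.216.
%ΔQ_A ≈ ε × %ΔP_B = 0.216 × (13.9%) = 3.0%.

3.0%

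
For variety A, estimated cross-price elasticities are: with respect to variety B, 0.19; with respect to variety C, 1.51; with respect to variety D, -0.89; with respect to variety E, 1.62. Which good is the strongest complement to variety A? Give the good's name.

Complements have ε < 0. The most negative value is -0.89 (variety D).

variety D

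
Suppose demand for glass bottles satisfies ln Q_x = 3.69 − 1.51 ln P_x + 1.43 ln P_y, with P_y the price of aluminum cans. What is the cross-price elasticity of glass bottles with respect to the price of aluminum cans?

1.43

In a log-linear (constant-elasticity) demand function, the coefficient on ln P_y is the cross-price elasticity.
ε = 1.43. Positive, so glass bottles and aluminum cans are substitutes.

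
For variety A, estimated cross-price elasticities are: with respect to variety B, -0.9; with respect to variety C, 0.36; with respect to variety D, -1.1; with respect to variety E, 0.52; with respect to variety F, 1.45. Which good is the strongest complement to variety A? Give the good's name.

Complements have ε < 0. The most negative value is -1.1 (variety D).

variety D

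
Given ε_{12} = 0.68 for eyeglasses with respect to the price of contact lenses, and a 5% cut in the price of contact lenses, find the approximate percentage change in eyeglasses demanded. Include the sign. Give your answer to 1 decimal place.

-3.4%

%ΔQ ≈ ε × %ΔP of contact lenses = 0.68 × (-5%) = -3.4%.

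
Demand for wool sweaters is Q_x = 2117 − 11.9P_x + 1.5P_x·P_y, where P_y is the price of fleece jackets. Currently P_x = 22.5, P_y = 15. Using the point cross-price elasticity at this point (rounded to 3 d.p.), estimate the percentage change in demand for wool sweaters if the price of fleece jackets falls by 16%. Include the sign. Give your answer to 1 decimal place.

At P_x = 22.5, P_y = 15: Q_x = 2355.5.
∂Q_x/∂P_y = 1.5P_x = 33.7500.
ε = (∂Q_x/∂P_y)(P_y/Q_x) = 33.7500 × 15/2355.5 ≈ 0.215.
%ΔQ_x ≈ ε × %ΔP_y = 0.215 × (-16%) = -3.4%.

-3.4%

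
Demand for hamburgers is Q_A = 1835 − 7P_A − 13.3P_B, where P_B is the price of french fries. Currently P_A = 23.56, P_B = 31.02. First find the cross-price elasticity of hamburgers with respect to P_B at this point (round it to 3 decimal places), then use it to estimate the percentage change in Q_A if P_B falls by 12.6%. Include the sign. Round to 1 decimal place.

4.1%

At P_A = 23.56, P_B = 31.02: Q_A = 1257.514.
∂Q_A/∂P_B = -13.3.
ε = (∂Q_A/∂P_B)(P_B/Q_A) = -13.3000 × 31.02/1257.514 ≈ -0.328.
%ΔQ_A ≈ ε × %ΔP_B = -0.328 × (-12.6%) = 4.1%.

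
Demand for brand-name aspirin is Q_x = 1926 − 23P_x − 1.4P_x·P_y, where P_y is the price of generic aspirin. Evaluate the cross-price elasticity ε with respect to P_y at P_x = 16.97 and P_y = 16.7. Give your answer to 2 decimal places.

At P_x = 16.97 and P_y = 16.7: Q_x = 1138.931.
∂Q_x/∂P_y = -1.4P_x = -1.4(16.97) = -23.7580.
ε = (∂Q_x/∂P_y)(P_y/Q_x) = -23.7580 × (16.7/1138.931) ≈ -0.35.

-0.35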